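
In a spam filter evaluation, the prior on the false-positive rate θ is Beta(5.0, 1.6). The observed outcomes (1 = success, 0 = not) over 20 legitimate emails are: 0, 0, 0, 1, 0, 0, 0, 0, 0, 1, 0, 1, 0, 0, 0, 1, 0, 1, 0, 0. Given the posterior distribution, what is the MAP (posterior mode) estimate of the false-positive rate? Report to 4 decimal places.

0.3659

The Beta prior is conjugate to a Binomial/Bernoulli likelihood; the update adds successes to α and failures to β.
Posterior: Beta(α+k, β+n−k) = Beta(5.0+5, 1.6+15) = Beta(10.0, 16.6).
Mode of Beta(a,b) for a,b>1 is (a−1)/(a+b−2) = 9.0/24.6 = 0.3659.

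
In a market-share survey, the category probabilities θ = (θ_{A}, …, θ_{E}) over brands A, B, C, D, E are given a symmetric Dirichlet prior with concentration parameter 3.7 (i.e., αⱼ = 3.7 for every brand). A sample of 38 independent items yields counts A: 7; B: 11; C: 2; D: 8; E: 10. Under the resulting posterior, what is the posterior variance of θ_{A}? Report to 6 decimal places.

0.002670

The Dirichlet prior is conjugate to the Multinomial likelihood: each posterior αⱼ = prior αⱼ + observed count nⱼ.
Posterior concentration: (10.7, 14.7, 5.7, 11.7, 13.7), total = 56.5.
Var[θ_j] = α_j(Σα−α_j)/((Σα)²(Σα+1)) = 10.7·45.8/(56.5²·57.5) = 0.002670.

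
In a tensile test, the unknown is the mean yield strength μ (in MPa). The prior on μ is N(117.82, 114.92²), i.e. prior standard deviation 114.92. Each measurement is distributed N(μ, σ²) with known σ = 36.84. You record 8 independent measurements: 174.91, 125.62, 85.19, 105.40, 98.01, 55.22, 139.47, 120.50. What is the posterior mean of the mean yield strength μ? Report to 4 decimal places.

113.1006

For Normal data with known variance σ², a Normal(μ₀, σ₀²) prior on μ is conjugate. Posterior precision = 1/σ₀² + n/σ²; posterior mean is the precision-weighted average of μ₀ and x̄.
Σxᵢ = 174.91 + 125.62 + 85.19 + 105.40 + 98.01 + 55.22 + 139.47 + 120.50 = 904.32, so n·x̄ = 904.32.
σ₀² = 114.92² = 13206.6064, σ² = 36.84² = 1357.1856; σ² + n·σ₀² = 1357.1856 + 8·13206.6064 = 107010.0368.
Posterior mean = (μ₀/σ₀² + n·x̄/σ²)/(1/σ₀² + n/σ²) = (σ²·μ₀ + σ₀²·n·x̄)/(σ² + n·σ₀²) = (1357.1856·117.82 + 13206.6064·904.32)/107010.0368 = 12102901.90704/107010.0368 = 113.1006.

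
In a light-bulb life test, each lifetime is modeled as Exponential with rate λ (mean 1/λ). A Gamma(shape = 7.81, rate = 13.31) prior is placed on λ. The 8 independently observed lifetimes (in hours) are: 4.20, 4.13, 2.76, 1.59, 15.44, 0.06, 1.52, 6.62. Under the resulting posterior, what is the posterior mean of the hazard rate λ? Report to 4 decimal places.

With a Gamma(shape α, rate β) prior on the exponential rate λ, the posterior after n observations with total T = Σxᵢ is Gamma(α+n, β+T).
Sum of observations T = 36.32 hours; n = 8.
Posterior: Gamma(7.81+8, 13.31+36.32) = Gamma(15.81, 49.63).
Posterior mean of λ = α/β = 15.81/49.63 = 0.3186.

0.3186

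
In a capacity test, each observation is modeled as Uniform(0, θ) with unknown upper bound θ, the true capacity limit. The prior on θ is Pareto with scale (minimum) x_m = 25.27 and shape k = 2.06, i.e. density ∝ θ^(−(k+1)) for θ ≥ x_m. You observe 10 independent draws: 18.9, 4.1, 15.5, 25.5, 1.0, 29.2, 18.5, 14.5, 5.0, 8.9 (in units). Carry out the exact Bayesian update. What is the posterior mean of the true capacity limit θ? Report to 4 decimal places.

31.8401

A Pareto(scale x_m, shape k) prior on the upper bound θ of Uniform(0, θ) is conjugate: posterior is Pareto(max(x_m, max xᵢ), k + n).
Sample maximum = 29.2; prior scale x_m = 25.27 → posterior scale = max = 29.20.
Posterior shape = 2.06 + 10 = 12.06.
E[θ|data] = k·x_m/(k−1) = 12.06·29.20/11.06 = 31.8401.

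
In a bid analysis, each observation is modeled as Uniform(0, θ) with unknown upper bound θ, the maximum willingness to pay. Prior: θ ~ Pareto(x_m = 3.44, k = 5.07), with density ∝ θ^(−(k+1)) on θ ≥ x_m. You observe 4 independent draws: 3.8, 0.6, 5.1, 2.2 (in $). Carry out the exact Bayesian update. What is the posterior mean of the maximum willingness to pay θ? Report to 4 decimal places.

A Pareto(scale x_m, shape k) prior on the upper bound θ of Uniform(0, θ) is conjugate: posterior is Pareto(max(x_m, max xᵢ), k + n).
Sample maximum = 5.1; prior scale x_m = 3.44 → posterior scale = max = 5.10.
Posterior shape = 5.07 + 4 = 9.07.
E[θ|data] = k·x_m/(k−1) = 9.07·5.10/8.07 = 5.7320.

5.7320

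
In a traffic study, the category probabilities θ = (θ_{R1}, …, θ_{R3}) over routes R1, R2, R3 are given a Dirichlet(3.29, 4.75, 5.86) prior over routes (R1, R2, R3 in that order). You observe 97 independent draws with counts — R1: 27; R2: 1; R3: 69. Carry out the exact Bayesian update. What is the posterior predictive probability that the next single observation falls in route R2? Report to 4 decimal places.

0.0518

The Dirichlet prior is conjugate to the Multinomial likelihood: each posterior αⱼ = prior αⱼ + observed count nⱼ.
Posterior concentration: (30.29, 5.75, 74.86), total = 110.90.
P(next = R2 | data) = α_{R2}/Σα = 0.0518.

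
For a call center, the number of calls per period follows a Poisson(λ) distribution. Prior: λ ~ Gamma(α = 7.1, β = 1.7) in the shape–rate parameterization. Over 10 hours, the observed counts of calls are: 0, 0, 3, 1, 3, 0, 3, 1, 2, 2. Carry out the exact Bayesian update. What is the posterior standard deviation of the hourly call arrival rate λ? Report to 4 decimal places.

0.4018

With a Gamma(shape α, rate β) prior, the Poisson likelihood is conjugate: the posterior is Gamma(α + ΣXᵢ, β + n).
Sum of counts S = 15 over n = 10 hours.
Posterior: Gamma(α+S, β+n) = Gamma(7.1+15, 1.7+10) = Gamma(22.1, 11.7).
SD = √α/β = √22.1/11.7 = 0.4018.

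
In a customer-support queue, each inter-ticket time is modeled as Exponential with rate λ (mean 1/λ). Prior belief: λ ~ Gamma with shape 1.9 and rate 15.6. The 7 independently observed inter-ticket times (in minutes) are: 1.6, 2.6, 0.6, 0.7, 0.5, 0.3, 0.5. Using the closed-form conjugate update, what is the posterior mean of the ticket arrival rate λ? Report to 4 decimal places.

With a Gamma(shape α, rate β) prior on the exponential rate λ, the posterior after n observations with total T = Σxᵢ is Gamma(α+n, β+T).
Sum of observations T = 6.8 minutes; n = 7.
Posterior: Gamma(1.9+7, 15.6+6.8) = Gamma(8.9, 22.4).
Posterior mean of λ = α/β = 8.9/22.4 = 0.3973.

0.3973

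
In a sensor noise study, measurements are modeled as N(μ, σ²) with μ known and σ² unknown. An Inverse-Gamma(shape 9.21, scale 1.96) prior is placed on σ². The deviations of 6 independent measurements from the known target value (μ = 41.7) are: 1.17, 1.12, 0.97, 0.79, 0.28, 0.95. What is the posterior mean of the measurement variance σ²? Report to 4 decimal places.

0.4054

With known mean μ and an Inverse-Gamma(α, β) prior on σ², the Normal likelihood is conjugate: posterior is Inv-Gamma(α + n/2, β + Σ(xᵢ−μ)²/2).
Σ(xᵢ−μ)² = (1.17)² + (1.12)² + (0.97)² + (0.79)² + (0.28)² + (0.95)² = 5.1692.
Posterior: Inv-Gamma(9.21 + 6/2, 1.96 + 5.1692/2) = Inv-Gamma(12.21, 4.54460).
E[σ²|data] = β/(α−1) = 4.54460/11.21 = 0.4054.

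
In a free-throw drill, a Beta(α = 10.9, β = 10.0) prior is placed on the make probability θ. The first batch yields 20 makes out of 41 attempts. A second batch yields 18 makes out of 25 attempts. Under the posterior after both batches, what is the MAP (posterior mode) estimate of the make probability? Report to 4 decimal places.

0.5642

The Beta prior is conjugate to a Binomial/Bernoulli likelihood; the update adds successes to α and failures to β.
After batch 1: Beta(10.9+20, 10.0+21) = Beta(30.9, 31.0).
After batch 2: Beta(30.9+18, 31.0+7) = Beta(48.9, 38.0).
Mode of Beta(a,b) for a,b>1 is (a−1)/(a+b−2) = 47.9/84.9 = 0.5642.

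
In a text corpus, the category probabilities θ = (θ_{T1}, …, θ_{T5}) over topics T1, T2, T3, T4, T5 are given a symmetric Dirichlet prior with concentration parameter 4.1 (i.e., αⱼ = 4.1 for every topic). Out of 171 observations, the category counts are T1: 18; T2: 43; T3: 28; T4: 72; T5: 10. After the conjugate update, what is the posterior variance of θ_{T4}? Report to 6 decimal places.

0.001244

The Dirichlet prior is conjugate to the Multinomial likelihood: each posterior αⱼ = prior αⱼ + observed count nⱼ.
Posterior concentration: (22.1, 47.1, 32.1, 76.1, 14.1), total = 191.5.
Var[θ_j] = α_j(Σα−α_j)/((Σα)²(Σα+1)) = 76.1·115.4/(191.5²·192.5) = 0.001244.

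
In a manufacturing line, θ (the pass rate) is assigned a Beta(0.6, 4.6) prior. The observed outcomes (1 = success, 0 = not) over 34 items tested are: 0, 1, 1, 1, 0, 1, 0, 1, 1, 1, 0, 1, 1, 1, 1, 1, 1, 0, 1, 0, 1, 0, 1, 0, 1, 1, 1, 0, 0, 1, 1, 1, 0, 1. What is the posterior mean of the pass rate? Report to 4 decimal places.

0.6020

The Beta prior is conjugate to a Binomial/Bernoulli likelihood; the update adds successes to α and failures to β.
Posterior: Beta(α+k, β+n−k) = Beta(0.6+23, 4.6+11) = Beta(23.6, 15.6).
Posterior mean = α/(α+β) = 23.6/39.2 = 0.6020.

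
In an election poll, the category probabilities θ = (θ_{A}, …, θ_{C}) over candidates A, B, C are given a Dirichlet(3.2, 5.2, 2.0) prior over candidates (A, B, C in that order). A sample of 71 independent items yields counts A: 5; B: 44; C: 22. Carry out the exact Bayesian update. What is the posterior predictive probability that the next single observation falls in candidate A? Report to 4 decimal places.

0.1007

The Dirichlet prior is conjugate to the Multinomial likelihood: each posterior αⱼ = prior αⱼ + observed count nⱼ.
Posterior concentration: (8.2, 49.2, 24.0), total = 81.4.
P(next = A | data) = α_{A}/Σα = 0.1007.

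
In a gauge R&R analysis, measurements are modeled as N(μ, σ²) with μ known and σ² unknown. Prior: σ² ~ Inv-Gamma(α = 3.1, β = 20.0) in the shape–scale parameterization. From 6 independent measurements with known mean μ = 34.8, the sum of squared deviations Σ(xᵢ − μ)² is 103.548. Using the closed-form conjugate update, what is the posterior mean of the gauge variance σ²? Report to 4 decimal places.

14.0733

With known mean μ and an Inverse-Gamma(α, β) prior on σ², the Normal likelihood is conjugate: posterior is Inv-Gamma(α + n/2, β + Σ(xᵢ−μ)²/2).
Posterior: Inv-Gamma(3.1 + 6/2, 20.0 + 103.548/2) = Inv-Gamma(6.10, 71.7740).
E[σ²|data] = β/(α−1) = 71.7740/5.10 = 14.0733.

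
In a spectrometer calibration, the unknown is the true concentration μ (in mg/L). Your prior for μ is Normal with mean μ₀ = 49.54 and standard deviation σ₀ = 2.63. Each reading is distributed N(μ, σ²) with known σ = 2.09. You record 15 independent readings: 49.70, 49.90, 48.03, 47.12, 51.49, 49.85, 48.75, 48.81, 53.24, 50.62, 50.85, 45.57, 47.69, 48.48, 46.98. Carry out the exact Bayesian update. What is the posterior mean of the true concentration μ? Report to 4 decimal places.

49.1549

For Normal data with known variance σ², a Normal(μ₀, σ₀²) prior on μ is conjugate. Posterior precision = 1/σ₀² + n/σ²; posterior mean is the precision-weighted average of μ₀ and x̄.
Σxᵢ = 49.70 + 49.90 + 48.03 + 47.12 + 51.49 + 49.85 + 48.75 + 48.81 + 53.24 + 50.62 + 50.85 + 45.57 + 47.69 + 48.48 + 46.98 = 737.08, so n·x̄ = 737.08.
σ₀² = 2.63² = 6.9169, σ² = 2.09² = 4.3681; σ² + n·σ₀² = 4.3681 + 15·6.9169 = 108.1216.
Posterior mean = (μ₀/σ₀² + n·x̄/σ²)/(1/σ₀² + n/σ²) = (σ²·μ₀ + σ₀²·n·x̄)/(σ² + n·σ₀²) = (4.3681·49.54 + 6.9169·737.08)/108.1216 = 5314.704326/108.1216 = 49.1549.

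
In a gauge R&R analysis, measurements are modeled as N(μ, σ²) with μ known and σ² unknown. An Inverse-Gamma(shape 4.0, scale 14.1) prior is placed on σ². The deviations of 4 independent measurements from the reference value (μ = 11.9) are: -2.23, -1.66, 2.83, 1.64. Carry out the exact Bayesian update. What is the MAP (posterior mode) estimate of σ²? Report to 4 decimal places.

3.3305

With known mean μ and an Inverse-Gamma(α, β) prior on σ², the Normal likelihood is conjugate: posterior is Inv-Gamma(α + n/2, β + Σ(xᵢ−μ)²/2).
Σ(xᵢ−μ)² = (-2.23)² + (-1.66)² + (2.83)² + (1.64)² = 18.4270.
Posterior: Inv-Gamma(4.0 + 4/2, 14.1 + 18.4270/2) = Inv-Gamma(6.00, 23.31350).
Mode = β/(α+1) = 23.31350/7.00 = 3.3305.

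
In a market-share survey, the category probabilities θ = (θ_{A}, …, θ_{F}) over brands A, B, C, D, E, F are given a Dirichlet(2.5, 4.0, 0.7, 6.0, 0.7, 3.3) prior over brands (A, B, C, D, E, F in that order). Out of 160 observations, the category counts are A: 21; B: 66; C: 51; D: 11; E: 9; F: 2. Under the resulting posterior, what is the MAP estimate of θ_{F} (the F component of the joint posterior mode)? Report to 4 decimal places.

0.0251

The Dirichlet prior is conjugate to the Multinomial likelihood: each posterior αⱼ = prior αⱼ + observed count nⱼ.
Posterior concentration: (23.5, 70.0, 51.7, 17.0, 9.7, 5.3), total = 177.2.
Joint mode component: (α_{F}−1)/(Σα−K) = 4.3/171.2 = 0.0251.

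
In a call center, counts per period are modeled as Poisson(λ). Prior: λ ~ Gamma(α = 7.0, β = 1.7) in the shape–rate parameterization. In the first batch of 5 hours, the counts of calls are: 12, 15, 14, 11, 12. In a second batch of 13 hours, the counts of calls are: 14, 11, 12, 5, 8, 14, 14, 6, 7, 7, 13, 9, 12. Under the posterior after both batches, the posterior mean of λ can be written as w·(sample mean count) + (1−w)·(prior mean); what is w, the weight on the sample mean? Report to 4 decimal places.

With a Gamma(shape α, rate β) prior, the Poisson likelihood is conjugate: the posterior is Gamma(α + ΣXᵢ, β + n).
Total number of hours: n = 5 + 13 = 18.
Posterior mean = (α₀+S)/(β₀+n) = [n/(β₀+n)]·(S/n) + [β₀/(β₀+n)]·(α₀/β₀), so only n and β₀ enter the weight.
Weight on data w = n/(β₀+n) = 18/(1.7+18) = 18/19.7 = 0.9137.

0.9137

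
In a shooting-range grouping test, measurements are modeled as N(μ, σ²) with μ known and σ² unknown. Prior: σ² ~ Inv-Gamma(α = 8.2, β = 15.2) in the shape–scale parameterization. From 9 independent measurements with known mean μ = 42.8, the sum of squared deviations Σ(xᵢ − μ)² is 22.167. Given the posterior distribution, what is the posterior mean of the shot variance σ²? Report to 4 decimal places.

With known mean μ and an Inverse-Gamma(α, β) prior on σ², the Normal likelihood is conjugate: posterior is Inv-Gamma(α + n/2, β + Σ(xᵢ−μ)²/2).
Posterior: Inv-Gamma(8.2 + 9/2, 15.2 + 22.167/2) = Inv-Gamma(12.70, 26.2835).
E[σ²|data] = β/(α−1) = 26.2835/11.70 = 2.2465.

2.2465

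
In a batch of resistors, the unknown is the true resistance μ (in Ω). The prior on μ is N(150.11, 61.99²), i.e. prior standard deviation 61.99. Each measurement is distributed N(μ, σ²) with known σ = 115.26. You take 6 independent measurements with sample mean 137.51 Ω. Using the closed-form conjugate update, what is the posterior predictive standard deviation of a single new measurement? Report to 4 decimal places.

For Normal data with known variance σ², a Normal(μ₀, σ₀²) prior on μ is conjugate. Posterior precision = 1/σ₀² + n/σ²; posterior mean is the precision-weighted average of μ₀ and x̄.
σ₀² = 61.99² = 3842.7601, σ² = 115.26² = 13284.8676; σ² + n·σ₀² = 13284.8676 + 6·3842.7601 = 36341.4282.
Posterior precision = 1/σ₀² + n/σ² = 1/3842.7601 + 6/13284.8676 = (σ² + n·σ₀²)/(σ₀²σ²) = 36341.4282/(3842.7601·13284.8676); posterior variance σₙ² = σ₀²σ²/(σ² + n·σ₀²) = 3842.7601·13284.8676/36341.4282 = 1404.748291.
Predictive variance for one new observation = σₙ² + σ² = 3842.7601·13284.8676/36341.4282 + 13284.8676 = σ²·(σ₀² + 36341.4282)/36341.4282 = 13284.8676·40184.1883/36341.4282 = 14689.615891; SD = √(13284.8676·40184.1883/36341.4282) = 121.2007.

121.2007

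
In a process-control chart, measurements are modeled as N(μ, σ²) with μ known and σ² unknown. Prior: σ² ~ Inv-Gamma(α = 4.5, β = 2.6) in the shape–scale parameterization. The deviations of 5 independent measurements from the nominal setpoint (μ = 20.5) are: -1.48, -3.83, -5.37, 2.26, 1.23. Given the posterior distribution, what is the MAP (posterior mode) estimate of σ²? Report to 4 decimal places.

With known mean μ and an Inverse-Gamma(α, β) prior on σ², the Normal likelihood is conjugate: posterior is Inv-Gamma(α + n/2, β + Σ(xᵢ−μ)²/2).
Σ(xᵢ−μ)² = (-1.48)² + (-3.83)² + (-5.37)² + (2.26)² + (1.23)² = 52.3167.
Posterior: Inv-Gamma(4.5 + 5/2, 2.6 + 52.3167/2) = Inv-Gamma(7.00, 28.75835).
Mode = β/(α+1) = 28.75835/8.00 = 3.5948.

3.5948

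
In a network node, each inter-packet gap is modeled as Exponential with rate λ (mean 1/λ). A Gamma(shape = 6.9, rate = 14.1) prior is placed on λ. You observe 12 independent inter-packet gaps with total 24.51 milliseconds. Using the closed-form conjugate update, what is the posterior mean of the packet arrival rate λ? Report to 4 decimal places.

0.4895

With a Gamma(shape α, rate β) prior on the exponential rate λ, the posterior after n observations with total T = Σxᵢ is Gamma(α+n, β+T).
Posterior: Gamma(6.9+12, 14.1+24.51) = Gamma(18.9, 38.61).
Posterior mean of λ = α/β = 18.9/38.61 = 0.4895.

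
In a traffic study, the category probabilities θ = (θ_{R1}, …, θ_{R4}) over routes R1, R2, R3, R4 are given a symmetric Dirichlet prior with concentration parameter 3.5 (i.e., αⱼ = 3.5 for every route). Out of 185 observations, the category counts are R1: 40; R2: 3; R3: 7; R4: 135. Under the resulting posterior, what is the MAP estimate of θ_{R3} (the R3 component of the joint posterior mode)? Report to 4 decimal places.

0.0487

The Dirichlet prior is conjugate to the Multinomial likelihood: each posterior αⱼ = prior αⱼ + observed count nⱼ.
Posterior concentration: (43.5, 6.5, 10.5, 138.5), total = 199.0.
Joint mode component: (α_{R3}−1)/(Σα−K) = 9.5/195.0 = 0.0487.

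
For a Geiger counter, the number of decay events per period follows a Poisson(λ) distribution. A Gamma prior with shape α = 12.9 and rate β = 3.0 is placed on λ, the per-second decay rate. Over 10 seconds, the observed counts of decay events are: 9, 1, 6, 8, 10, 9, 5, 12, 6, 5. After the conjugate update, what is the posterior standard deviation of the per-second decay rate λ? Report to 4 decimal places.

0.7046

With a Gamma(shape α, rate β) prior, the Poisson likelihood is conjugate: the posterior is Gamma(α + ΣXᵢ, β + n).
Sum of counts S = 71 over n = 10 seconds.
Posterior: Gamma(α+S, β+n) = Gamma(12.9+71, 3.0+10) = Gamma(83.9, 13.0).
SD = √α/β = √83.9/13.0 = 0.7046.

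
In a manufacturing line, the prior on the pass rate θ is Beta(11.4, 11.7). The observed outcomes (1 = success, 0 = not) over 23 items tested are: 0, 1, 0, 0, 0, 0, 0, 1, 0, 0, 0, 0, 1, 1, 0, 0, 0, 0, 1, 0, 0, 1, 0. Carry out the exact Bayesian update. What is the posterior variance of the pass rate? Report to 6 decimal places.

The Beta prior is conjugate to a Binomial/Bernoulli likelihood; the update adds successes to α and failures to β.
Posterior: Beta(α+k, β+n−k) = Beta(11.4+6, 11.7+17) = Beta(17.4, 28.7).
Var = αβ/((α+β)²(α+β+1)) = 17.4·28.7/(46.1²·47.1) = 0.004989.

0.004989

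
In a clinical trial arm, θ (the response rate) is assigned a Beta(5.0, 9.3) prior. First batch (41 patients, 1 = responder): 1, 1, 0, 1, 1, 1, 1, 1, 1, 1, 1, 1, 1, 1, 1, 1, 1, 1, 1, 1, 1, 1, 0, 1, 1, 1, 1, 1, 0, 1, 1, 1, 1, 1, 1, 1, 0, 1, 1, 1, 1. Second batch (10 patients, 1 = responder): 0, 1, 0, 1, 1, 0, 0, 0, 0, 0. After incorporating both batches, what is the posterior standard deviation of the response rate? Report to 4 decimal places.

The Beta prior is conjugate to a Binomial/Bernoulli likelihood; the update adds successes to α and failures to β.
After batch 1: Beta(5.0+37, 9.3+4) = Beta(42.0, 13.3).
After batch 2: Beta(42.0+3, 13.3+7) = Beta(45.0, 20.3).
Var = αβ/((α+β)²(α+β+1)) = 45.0·20.3/(65.3²·66.3) = 0.00323124; SD = √0.00323124 = 0.0568.

0.0568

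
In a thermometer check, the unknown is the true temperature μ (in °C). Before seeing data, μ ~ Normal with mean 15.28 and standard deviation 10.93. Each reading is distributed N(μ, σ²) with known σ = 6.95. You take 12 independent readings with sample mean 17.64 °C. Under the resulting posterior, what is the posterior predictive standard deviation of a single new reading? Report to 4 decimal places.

7.2247

For Normal data with known variance σ², a Normal(μ₀, σ₀²) prior on μ is conjugate. Posterior precision = 1/σ₀² + n/σ²; posterior mean is the precision-weighted average of μ₀ and x̄.
σ₀² = 10.93² = 119.4649, σ² = 6.95² = 48.3025; σ² + n·σ₀² = 48.3025 + 12·119.4649 = 1481.8813.
Posterior precision = 1/σ₀² + n/σ² = 1/119.4649 + 12/48.3025 = (σ² + n·σ₀²)/(σ₀²σ²) = 1481.8813/(119.4649·48.3025); posterior variance σₙ² = σ₀²σ²/(σ² + n·σ₀²) = 119.4649·48.3025/1481.8813 = 3.894005.
Predictive variance for one new observation = σₙ² + σ² = 119.4649·48.3025/1481.8813 + 48.3025 = σ²·(σ₀² + 1481.8813)/1481.8813 = 48.3025·1601.3462/1481.8813 = 52.196505; SD = √(48.3025·1601.3462/1481.8813) = 7.2247.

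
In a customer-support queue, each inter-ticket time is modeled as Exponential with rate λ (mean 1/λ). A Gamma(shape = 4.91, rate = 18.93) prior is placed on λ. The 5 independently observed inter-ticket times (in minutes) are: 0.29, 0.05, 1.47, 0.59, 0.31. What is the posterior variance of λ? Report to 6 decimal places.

With a Gamma(shape α, rate β) prior on the exponential rate λ, the posterior after n observations with total T = Σxᵢ is Gamma(α+n, β+T).
Sum of observations T = 2.71 minutes; n = 5.
Posterior: Gamma(4.91+5, 18.93+2.71) = Gamma(9.91, 21.64).
Var = α/β² = 0.021162.

0.021162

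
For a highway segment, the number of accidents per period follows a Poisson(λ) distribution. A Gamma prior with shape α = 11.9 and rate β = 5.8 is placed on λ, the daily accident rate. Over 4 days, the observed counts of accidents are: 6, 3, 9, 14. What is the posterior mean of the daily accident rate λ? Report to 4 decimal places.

With a Gamma(shape α, rate β) prior, the Poisson likelihood is conjugate: the posterior is Gamma(α + ΣXᵢ, β + n).
Sum of counts S = 32 over n = 4 days.
Posterior: Gamma(α+S, β+n) = Gamma(11.9+32, 5.8+4) = Gamma(43.9, 9.8).
Posterior mean = α/β = 43.9/9.8 = 4.4796.

4.4796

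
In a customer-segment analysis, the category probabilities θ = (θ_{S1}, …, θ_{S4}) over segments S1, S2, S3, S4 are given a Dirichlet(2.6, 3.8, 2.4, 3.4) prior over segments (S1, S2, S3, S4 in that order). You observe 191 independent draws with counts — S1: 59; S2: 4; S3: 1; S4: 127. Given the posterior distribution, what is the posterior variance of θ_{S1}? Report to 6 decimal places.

0.001035

The Dirichlet prior is conjugate to the Multinomial likelihood: each posterior αⱼ = prior αⱼ + observed count nⱼ.
Posterior concentration: (61.6, 7.8, 3.4, 130.4), total = 203.2.
Var[θ_j] = α_j(Σα−α_j)/((Σα)²(Σα+1)) = 61.6·141.6/(203.2²·204.2) = 0.001035.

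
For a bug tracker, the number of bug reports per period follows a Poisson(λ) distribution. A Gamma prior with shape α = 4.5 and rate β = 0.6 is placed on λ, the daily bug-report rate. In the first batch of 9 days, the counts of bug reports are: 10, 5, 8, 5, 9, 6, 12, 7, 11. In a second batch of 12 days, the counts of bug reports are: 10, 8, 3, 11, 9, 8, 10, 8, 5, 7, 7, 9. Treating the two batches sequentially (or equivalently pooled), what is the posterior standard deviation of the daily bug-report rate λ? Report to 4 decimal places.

With a Gamma(shape α, rate β) prior, the Poisson likelihood is conjugate: the posterior is Gamma(α + ΣXᵢ, β + n).
Batch 1: sum of counts S = 73 over n = 9 days.
After batch 1: Gamma(α+S, β+n) = Gamma(4.5+73, 0.6+9) = Gamma(77.5, 9.6).
Batch 2: sum of counts S = 95 over n = 12 days.
After batch 2: Gamma(α+S, β+n) = Gamma(77.5+95, 9.6+12) = Gamma(172.5, 21.6).
SD = √α/β = √172.5/21.6 = 0.6081.

0.6081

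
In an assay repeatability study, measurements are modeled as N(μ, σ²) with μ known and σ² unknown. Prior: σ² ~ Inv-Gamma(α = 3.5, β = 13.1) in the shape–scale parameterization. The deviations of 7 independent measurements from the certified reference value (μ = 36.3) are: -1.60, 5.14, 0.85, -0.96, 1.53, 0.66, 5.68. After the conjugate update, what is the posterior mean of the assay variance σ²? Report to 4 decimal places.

7.6552

With known mean μ and an Inverse-Gamma(α, β) prior on σ², the Normal likelihood is conjugate: posterior is Inv-Gamma(α + n/2, β + Σ(xᵢ−μ)²/2).
Σ(xᵢ−μ)² = (-1.60)² + (5.14)² + (0.85)² + (-0.96)² + (1.53)² + (0.66)² + (5.68)² = 65.6626.
Posterior: Inv-Gamma(3.5 + 7/2, 13.1 + 65.6626/2) = Inv-Gamma(7.00, 45.93130).
E[σ²|data] = β/(α−1) = 45.93130/6.00 = 7.6552.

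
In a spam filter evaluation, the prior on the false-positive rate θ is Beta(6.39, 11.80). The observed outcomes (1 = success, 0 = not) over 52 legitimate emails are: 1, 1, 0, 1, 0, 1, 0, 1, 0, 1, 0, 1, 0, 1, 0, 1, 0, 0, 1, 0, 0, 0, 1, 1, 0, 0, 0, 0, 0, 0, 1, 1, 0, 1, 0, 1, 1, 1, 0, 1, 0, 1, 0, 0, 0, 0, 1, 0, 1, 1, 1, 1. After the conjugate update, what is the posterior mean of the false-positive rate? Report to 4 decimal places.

0.4472

The Beta prior is conjugate to a Binomial/Bernoulli likelihood; the update adds successes to α and failures to β.
Posterior: Beta(α+k, β+n−k) = Beta(6.39+25, 11.80+27) = Beta(31.39, 38.80).
Posterior mean = α/(α+β) = 31.39/70.19 = 0.4472.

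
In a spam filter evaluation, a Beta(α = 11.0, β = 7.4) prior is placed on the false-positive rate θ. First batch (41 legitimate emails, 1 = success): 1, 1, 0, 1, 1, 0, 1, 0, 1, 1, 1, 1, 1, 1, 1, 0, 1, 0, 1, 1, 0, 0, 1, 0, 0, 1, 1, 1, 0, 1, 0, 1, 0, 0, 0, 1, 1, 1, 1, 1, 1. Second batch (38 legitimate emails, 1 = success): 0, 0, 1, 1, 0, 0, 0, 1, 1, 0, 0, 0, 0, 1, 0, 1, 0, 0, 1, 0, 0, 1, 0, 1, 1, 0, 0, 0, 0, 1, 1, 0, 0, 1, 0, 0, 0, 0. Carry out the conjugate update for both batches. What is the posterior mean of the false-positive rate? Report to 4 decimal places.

0.5236

The Beta prior is conjugate to a Binomial/Bernoulli likelihood; the update adds successes to α and failures to β.
After batch 1: Beta(11.0+27, 7.4+14) = Beta(38.0, 21.4).
After batch 2: Beta(38.0+13, 21.4+25) = Beta(51.0, 46.4).
Posterior mean = α/(α+β) = 51.0/97.4 = 0.5236.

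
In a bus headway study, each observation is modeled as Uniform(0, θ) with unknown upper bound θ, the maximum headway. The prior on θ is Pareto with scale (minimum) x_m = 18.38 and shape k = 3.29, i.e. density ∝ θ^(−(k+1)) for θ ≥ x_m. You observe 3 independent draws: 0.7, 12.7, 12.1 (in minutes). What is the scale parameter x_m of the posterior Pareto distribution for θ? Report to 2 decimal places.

A Pareto(scale x_m, shape k) prior on the upper bound θ of Uniform(0, θ) is conjugate: posterior is Pareto(max(x_m, max xᵢ), k + n).
Sample maximum = 12.7; prior scale x_m = 18.38 → posterior scale = max = 18.38.
Posterior shape = 3.29 + 3 = 6.29.
Posterior scale x_m = 18.38.

18.38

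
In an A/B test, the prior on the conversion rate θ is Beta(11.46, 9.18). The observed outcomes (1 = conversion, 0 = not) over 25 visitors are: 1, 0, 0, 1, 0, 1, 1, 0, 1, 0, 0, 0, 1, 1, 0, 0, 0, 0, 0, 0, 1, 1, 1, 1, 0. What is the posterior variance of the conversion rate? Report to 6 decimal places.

0.005359

The Beta prior is conjugate to a Binomial/Bernoulli likelihood; the update adds successes to α and failures to β.
Posterior: Beta(α+k, β+n−k) = Beta(11.46+11, 9.18+14) = Beta(22.46, 23.18).
Var = αβ/((α+β)²(α+β+1)) = 22.46·23.18/(45.64²·46.64) = 0.005359.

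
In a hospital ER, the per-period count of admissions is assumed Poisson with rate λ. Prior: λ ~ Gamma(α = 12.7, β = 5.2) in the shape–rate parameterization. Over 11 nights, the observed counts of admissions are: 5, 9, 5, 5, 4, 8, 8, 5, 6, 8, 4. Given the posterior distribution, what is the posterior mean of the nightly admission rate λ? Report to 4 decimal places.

With a Gamma(shape α, rate β) prior, the Poisson likelihood is conjugate: the posterior is Gamma(α + ΣXᵢ, β + n).
Sum of counts S = 67 over n = 11 nights.
Posterior: Gamma(α+S, β+n) = Gamma(12.7+67, 5.2+11) = Gamma(79.7, 16.2).
Posterior mean = α/β = 79.7/16.2 = 4.9198.

4.9198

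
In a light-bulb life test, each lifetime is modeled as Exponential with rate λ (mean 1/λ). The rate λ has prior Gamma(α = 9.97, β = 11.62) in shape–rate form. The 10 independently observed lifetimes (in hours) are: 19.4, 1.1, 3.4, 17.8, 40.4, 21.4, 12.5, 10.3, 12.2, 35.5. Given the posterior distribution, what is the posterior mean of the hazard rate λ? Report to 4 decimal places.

With a Gamma(shape α, rate β) prior on the exponential rate λ, the posterior after n observations with total T = Σxᵢ is Gamma(α+n, β+T).
Sum of observations T = 174.0 hours; n = 10.
Posterior: Gamma(9.97+10, 11.62+174.0) = Gamma(19.97, 185.62).
Posterior mean of λ = α/β = 19.97/185.62 = 0.1076.

0.1076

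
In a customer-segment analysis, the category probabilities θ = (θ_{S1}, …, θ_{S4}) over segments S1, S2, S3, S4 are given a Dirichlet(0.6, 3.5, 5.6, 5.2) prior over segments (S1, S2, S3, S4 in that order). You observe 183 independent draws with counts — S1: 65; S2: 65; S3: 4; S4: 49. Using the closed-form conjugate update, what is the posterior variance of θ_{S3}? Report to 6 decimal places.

The Dirichlet prior is conjugate to the Multinomial likelihood: each posterior αⱼ = prior αⱼ + observed count nⱼ.
Posterior concentration: (65.6, 68.5, 9.6, 54.2), total = 197.9.
Var[θ_j] = α_j(Σα−α_j)/((Σα)²(Σα+1)) = 9.6·188.3/(197.9²·198.9) = 0.000232.

0.000232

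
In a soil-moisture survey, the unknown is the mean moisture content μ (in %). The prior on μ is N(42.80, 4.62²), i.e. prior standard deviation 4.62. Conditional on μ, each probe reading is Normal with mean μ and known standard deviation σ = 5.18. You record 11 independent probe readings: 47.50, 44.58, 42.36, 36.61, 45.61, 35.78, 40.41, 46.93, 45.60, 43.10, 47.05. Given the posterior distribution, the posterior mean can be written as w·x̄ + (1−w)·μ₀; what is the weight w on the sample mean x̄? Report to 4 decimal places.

For Normal data with known variance σ², a Normal(μ₀, σ₀²) prior on μ is conjugate. Posterior precision = 1/σ₀² + n/σ²; posterior mean is the precision-weighted average of μ₀ and x̄.
σ₀² = 4.62² = 21.3444, σ² = 5.18² = 26.8324. Prior precision 1/σ₀² = 1/21.3444; data precision n/σ² = 11/26.8324.
w = (n/σ²)/(1/σ₀² + n/σ²) = n·σ₀²/(σ² + n·σ₀²) = 11·21.3444/(26.8324 + 11·21.3444) = 234.7884/261.6208 = 0.8974.

0.8974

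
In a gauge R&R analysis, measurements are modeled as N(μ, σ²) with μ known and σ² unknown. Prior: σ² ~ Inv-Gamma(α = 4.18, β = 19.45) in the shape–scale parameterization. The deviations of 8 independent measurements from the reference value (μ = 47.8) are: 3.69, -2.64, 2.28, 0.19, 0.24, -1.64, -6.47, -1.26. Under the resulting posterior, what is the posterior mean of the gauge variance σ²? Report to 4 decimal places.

With known mean μ and an Inverse-Gamma(α, β) prior on σ², the Normal likelihood is conjugate: posterior is Inv-Gamma(α + n/2, β + Σ(xᵢ−μ)²/2).
Σ(xᵢ−μ)² = (3.69)² + (-2.64)² + (2.28)² + (0.19)² + (0.24)² + (-1.64)² + (-6.47)² + (-1.26)² = 72.0159.
Posterior: Inv-Gamma(4.18 + 8/2, 19.45 + 72.0159/2) = Inv-Gamma(8.18, 55.45795).
E[σ²|data] = β/(α−1) = 55.45795/7.18 = 7.7239.

7.7239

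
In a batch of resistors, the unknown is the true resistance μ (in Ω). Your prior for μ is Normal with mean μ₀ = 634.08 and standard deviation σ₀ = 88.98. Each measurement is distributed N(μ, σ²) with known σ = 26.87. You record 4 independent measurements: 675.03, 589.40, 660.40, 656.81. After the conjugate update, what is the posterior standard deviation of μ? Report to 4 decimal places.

For Normal data with known variance σ², a Normal(μ₀, σ₀²) prior on μ is conjugate. Posterior precision = 1/σ₀² + n/σ²; posterior mean is the precision-weighted average of μ₀ and x̄.
σ₀² = 88.98² = 7917.4404, σ² = 26.87² = 721.9969; σ² + n·σ₀² = 721.9969 + 4·7917.4404 = 32391.7585.
Posterior precision = 1/σ₀² + n/σ² = 1/7917.4404 + 4/721.9969 = (σ² + n·σ₀²)/(σ₀²σ²) = 32391.7585/(7917.4404·721.9969); posterior variance σₙ² = σ₀²σ²/(σ² + n·σ₀²) = 7917.4404·721.9969/32391.7585 = 176.475983.
Posterior SD = √σₙ² = √(7917.4404·721.9969/32391.7585) = 13.2844.

13.2844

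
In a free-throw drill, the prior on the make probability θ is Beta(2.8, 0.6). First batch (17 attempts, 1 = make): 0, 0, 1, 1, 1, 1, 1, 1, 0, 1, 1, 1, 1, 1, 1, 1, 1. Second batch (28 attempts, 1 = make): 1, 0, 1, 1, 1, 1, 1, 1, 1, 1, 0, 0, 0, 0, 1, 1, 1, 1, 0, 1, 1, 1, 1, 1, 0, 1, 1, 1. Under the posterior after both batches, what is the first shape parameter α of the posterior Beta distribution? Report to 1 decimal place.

37.8

The Beta prior is conjugate to a Binomial/Bernoulli likelihood; the update adds successes to α and failures to β.
After batch 1: Beta(2.8+14, 0.6+3) = Beta(16.8, 3.6).
After batch 2: Beta(16.8+21, 3.6+7) = Beta(37.8, 10.6).
Posterior α = 37.8.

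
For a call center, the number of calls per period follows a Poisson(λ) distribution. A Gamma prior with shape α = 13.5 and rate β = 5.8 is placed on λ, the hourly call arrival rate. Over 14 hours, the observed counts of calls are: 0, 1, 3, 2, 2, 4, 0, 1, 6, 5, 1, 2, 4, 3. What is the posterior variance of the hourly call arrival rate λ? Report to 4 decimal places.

0.1212

With a Gamma(shape α, rate β) prior, the Poisson likelihood is conjugate: the posterior is Gamma(α + ΣXᵢ, β + n).
Sum of counts S = 34 over n = 14 hours.
Posterior: Gamma(α+S, β+n) = Gamma(13.5+34, 5.8+14) = Gamma(47.5, 19.8).
Var = α/β² = 47.5/19.8² = 0.1212.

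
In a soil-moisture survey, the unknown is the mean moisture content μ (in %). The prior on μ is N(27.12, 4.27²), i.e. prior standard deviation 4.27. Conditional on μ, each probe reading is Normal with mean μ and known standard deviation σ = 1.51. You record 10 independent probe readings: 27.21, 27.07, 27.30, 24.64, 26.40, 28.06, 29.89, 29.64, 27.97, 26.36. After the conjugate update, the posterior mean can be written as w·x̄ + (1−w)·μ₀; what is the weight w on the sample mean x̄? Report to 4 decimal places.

For Normal data with known variance σ², a Normal(μ₀, σ₀²) prior on μ is conjugate. Posterior precision = 1/σ₀² + n/σ²; posterior mean is the precision-weighted average of μ₀ and x̄.
σ₀² = 4.27² = 18.2329, σ² = 1.51² = 2.2801. Prior precision 1/σ₀² = 1/18.2329; data precision n/σ² = 10/2.2801.
w = (n/σ²)/(1/σ₀² + n/σ²) = n·σ₀²/(σ² + n·σ₀²) = 10·18.2329/(2.2801 + 10·18.2329) = 182.329/184.6091 = 0.9876.

0.9876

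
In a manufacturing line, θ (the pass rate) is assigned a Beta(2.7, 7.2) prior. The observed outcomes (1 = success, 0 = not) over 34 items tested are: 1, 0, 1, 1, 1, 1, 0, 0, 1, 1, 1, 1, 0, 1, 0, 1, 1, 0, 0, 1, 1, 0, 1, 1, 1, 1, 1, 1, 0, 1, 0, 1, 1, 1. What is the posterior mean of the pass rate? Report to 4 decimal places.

0.6082

The Beta prior is conjugate to a Binomial/Bernoulli likelihood; the update adds successes to α and failures to β.
Posterior: Beta(α+k, β+n−k) = Beta(2.7+24, 7.2+10) = Beta(26.7, 17.2).
Posterior mean = α/(α+β) = 26.7/43.9 = 0.6082.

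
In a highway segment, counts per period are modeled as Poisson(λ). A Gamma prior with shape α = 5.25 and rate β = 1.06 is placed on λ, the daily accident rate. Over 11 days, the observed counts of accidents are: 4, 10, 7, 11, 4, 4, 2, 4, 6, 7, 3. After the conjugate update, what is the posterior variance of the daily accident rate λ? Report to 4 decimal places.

0.4624

With a Gamma(shape α, rate β) prior, the Poisson likelihood is conjugate: the posterior is Gamma(α + ΣXᵢ, β + n).
Sum of counts S = 62 over n = 11 days.
Posterior: Gamma(α+S, β+n) = Gamma(5.25+62, 1.06+11) = Gamma(67.25, 12.06).
Var = α/β² = 67.25/12.06² = 0.4624.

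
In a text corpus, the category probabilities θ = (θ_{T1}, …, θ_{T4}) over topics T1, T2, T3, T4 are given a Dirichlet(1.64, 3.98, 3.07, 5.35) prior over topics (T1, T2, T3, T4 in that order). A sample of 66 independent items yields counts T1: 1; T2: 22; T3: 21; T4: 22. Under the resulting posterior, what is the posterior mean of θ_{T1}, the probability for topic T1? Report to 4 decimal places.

0.0330

The Dirichlet prior is conjugate to the Multinomial likelihood: each posterior αⱼ = prior αⱼ + observed count nⱼ.
Posterior concentration: (2.64, 25.98, 24.07, 27.35), total = 80.04.
E[θ_{T1}|data] = α_{T1}/Σα = 2.64/80.04 = 0.0330.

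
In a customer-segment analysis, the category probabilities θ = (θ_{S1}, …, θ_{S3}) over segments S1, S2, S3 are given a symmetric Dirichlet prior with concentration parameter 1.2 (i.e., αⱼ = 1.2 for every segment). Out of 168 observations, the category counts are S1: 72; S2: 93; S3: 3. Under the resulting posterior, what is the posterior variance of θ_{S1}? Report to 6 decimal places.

0.001417

The Dirichlet prior is conjugate to the Multinomial likelihood: each posterior αⱼ = prior αⱼ + observed count nⱼ.
Posterior concentration: (73.2, 94.2, 4.2), total = 171.6.
Var[θ_j] = α_j(Σα−α_j)/((Σα)²(Σα+1)) = 73.2·98.4/(171.6²·172.6) = 0.001417.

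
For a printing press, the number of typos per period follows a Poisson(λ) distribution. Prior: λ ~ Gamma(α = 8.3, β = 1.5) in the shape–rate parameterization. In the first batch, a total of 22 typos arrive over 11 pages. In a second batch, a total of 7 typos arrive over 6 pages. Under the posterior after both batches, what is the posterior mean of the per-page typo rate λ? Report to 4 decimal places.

With a Gamma(shape α, rate β) prior, the Poisson likelihood is conjugate: the posterior is Gamma(α + ΣXᵢ, β + n).
After batch 1: Gamma(α+S, β+n) = Gamma(8.3+22, 1.5+11) = Gamma(30.3, 12.5).
After batch 2: Gamma(α+S, β+n) = Gamma(30.3+7, 12.5+6) = Gamma(37.3, 18.5).
Posterior mean = α/β = 37.3/18.5 = 2.0162.

2.0162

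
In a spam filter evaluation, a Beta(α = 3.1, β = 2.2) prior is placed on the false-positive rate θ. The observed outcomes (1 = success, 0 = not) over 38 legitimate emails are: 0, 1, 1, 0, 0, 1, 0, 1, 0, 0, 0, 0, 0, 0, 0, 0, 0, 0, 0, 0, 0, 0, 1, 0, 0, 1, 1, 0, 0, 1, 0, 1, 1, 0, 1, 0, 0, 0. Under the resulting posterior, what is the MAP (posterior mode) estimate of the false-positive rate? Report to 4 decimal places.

The Beta prior is conjugate to a Binomial/Bernoulli likelihood; the update adds successes to α and failures to β.
Posterior: Beta(α+k, β+n−k) = Beta(3.1+11, 2.2+27) = Beta(14.1, 29.2).
Mode of Beta(a,b) for a,b>1 is (a−1)/(a+b−2) = 13.1/41.3 = 0.3172.

0.3172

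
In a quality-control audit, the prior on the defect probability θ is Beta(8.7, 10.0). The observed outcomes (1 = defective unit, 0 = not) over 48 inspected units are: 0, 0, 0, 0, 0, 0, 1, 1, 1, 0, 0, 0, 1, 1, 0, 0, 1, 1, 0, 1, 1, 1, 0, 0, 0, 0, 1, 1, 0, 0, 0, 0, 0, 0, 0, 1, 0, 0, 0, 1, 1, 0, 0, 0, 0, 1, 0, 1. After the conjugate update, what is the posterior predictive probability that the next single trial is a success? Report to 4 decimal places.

0.3853

The Beta prior is conjugate to a Binomial/Bernoulli likelihood; the update adds successes to α and failures to β.
Posterior: Beta(α+k, β+n−k) = Beta(8.7+17, 10.0+31) = Beta(25.7, 41.0).
For a single future Bernoulli trial, P(success | data) = α/(α+β) = 0.3853.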